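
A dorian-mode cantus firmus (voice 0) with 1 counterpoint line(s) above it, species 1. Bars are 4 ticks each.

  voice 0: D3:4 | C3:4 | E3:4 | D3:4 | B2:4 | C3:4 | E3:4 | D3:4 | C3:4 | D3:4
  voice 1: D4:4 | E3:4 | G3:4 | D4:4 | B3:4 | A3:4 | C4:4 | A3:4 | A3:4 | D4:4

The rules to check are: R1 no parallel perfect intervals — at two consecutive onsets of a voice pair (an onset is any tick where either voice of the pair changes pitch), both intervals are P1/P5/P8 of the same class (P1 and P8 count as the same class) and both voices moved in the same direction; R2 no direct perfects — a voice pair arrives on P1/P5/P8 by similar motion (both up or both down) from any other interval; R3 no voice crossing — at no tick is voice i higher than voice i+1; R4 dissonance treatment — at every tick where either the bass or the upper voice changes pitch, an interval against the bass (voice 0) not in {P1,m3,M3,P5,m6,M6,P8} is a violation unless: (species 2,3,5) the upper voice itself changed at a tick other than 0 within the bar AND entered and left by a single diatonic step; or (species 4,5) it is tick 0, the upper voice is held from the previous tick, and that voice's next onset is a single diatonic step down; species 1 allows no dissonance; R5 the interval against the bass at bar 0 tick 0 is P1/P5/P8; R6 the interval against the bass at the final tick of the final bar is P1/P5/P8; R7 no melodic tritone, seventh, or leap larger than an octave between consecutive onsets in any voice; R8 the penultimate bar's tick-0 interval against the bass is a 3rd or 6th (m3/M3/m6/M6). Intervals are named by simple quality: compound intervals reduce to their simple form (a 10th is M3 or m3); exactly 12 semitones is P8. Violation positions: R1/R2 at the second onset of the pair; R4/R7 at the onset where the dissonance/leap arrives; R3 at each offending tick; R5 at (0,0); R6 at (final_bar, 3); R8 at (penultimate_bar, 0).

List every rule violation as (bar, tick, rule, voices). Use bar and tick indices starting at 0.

bar 0: v0=D3 v1=D4 downbeat P8
bar 1: v0=C3 v1=E3 downbeat M3
bar 2: v0=E3 v1=G3 downbeat m3
bar 3: v0=D3 v1=D4 downbeat P8
bar 4: v0=B2 v1=B3 downbeat P8
bar 5: v0=C3 v1=A3 downbeat M6
bar 6: v0=E3 v1=C4 downbeat m6
bar 7: v0=D3 v1=A3 downbeat P5
bar 8: v0=C3 v1=A3 downbeat M6
bar 9: v0=D3 v1=D4 downbeat P8
  -> R7 @ bar 1 tick 0 v(1,): D4->E3 leap 10st
  -> R1 @ bar 4 tick 0 v(0, 1): D3/D4 P8 -> B2/B3 P8 similar
  -> R2 @ bar 7 tick 0 v(0, 1): E3/C4 m6 -> D3/A3 P5 similar
  -> R2 @ bar 9 tick 0 v(0, 1): C3/A3 M6 -> D3/D4 P8 similar

(1, 0, R7, (1,))
(4, 0, R1, (0, 1))
(7, 0, R2, (0, 1))
(9, 0, R2, (0, 1))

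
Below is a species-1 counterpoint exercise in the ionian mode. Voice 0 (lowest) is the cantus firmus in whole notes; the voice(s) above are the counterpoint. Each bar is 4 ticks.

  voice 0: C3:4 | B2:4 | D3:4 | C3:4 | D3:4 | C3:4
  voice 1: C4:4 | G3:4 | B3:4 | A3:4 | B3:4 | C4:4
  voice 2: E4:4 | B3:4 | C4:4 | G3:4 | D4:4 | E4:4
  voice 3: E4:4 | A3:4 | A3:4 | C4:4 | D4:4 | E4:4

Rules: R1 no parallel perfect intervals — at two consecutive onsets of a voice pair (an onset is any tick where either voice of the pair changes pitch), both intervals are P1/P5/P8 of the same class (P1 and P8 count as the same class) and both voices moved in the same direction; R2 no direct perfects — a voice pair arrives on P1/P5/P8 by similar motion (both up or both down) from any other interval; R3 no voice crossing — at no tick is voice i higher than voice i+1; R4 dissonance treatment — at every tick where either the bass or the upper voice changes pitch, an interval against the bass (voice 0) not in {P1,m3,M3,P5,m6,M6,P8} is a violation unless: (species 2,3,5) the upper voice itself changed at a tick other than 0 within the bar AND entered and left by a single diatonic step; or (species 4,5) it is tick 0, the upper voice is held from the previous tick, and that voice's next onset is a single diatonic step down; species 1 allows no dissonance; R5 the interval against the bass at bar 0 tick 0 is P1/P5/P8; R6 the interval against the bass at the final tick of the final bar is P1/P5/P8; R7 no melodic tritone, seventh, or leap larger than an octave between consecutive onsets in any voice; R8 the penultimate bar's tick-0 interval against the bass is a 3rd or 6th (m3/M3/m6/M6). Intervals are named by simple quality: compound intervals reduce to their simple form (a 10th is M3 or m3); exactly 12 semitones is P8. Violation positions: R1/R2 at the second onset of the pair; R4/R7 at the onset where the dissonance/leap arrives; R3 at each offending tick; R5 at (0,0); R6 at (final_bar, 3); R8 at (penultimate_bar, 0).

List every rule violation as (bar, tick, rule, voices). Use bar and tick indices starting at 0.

(0, 0, R5, (0, 2))
(0, 0, R5, (0, 3))
(1, 0, R2, (0, 2))
(1, 0, R3, (2, 3))
(1, 0, R4, (0, 3))
(1, 1, R3, (2, 3))
(1, 2, R3, (2, 3))
(1, 3, R3, (2, 3))
(2, 0, R3, (2, 3))
(2, 0, R4, (0, 2))
(2, 1, R3, (2, 3))
(2, 2, R3, (2, 3))
(2, 3, R3, (2, 3))
(3, 0, R2, (0, 2))
(3, 0, R3, (1, 2))
(3, 1, R3, (1, 2))
(3, 2, R3, (1, 2))
(3, 3, R3, (1, 2))
(4, 0, R1, (0, 3))
(4, 0, R2, (0, 2))
(4, 0, R2, (2, 3))
(4, 0, R8, (0, 2))
(4, 0, R8, (0, 3))
(5, 0, R1, (2, 3))
(5, 3, R6, (0, 2))
(5, 3, R6, (0, 3))

bar 0: v0=C3 v1=C4 v2=E4 v3=E4 downbeat M3
bar 1: v0=B2 v1=G3 v2=B3 v3=A3 downbeat m7
bar 2: v0=D3 v1=B3 v2=C4 v3=A3 downbeat P5
bar 3: v0=C3 v1=A3 v2=G3 v3=C4 downbeat P8
bar 4: v0=D3 v1=B3 v2=D4 v3=D4 downbeat P8
bar 5: v0=C3 v1=C4 v2=E4 v3=E4 downbeat M3
  -> R5 @ bar 0 tick 0 v(0, 2): opens on M3
  -> R5 @ bar 0 tick 0 v(0, 3): opens on M3
  -> R2 @ bar 1 tick 0 v(0, 2): C3/E4 M3 -> B2/B3 P8 similar
  -> R3 @ bar 1 tick 0 v(2, 3): B3 above A3
  -> R4 @ bar 1 tick 0 v(0, 3): B2/A3 m7 untreated
  -> R3 @ bar 1 tick 1 v(2, 3): B3 above A3
  -> R3 @ bar 1 tick 2 v(2, 3): B3 above A3
  -> R3 @ bar 1 tick 3 v(2, 3): B3 above A3
  -> R3 @ bar 2 tick 0 v(2, 3): C4 above A3
  -> R4 @ bar 2 tick 0 v(0, 2): D3/C4 m7 untreated
  -> R3 @ bar 2 tick 1 v(2, 3): C4 above A3
  -> R3 @ bar 2 tick 2 v(2, 3): C4 above A3
  -> R3 @ bar 2 tick 3 v(2, 3): C4 above A3
  -> R2 @ bar 3 tick 0 v(0, 2): D3/C4 m7 -> C3/G3 P5 similar
  -> R3 @ bar 3 tick 0 v(1, 2): A3 above G3
  -> R3 @ bar 3 tick 1 v(1, 2): A3 above G3
  -> R3 @ bar 3 tick 2 v(1, 2): A3 above G3
  -> R3 @ bar 3 tick 3 v(1, 2): A3 above G3
  -> R1 @ bar 4 tick 0 v(0, 3): C3/C4 P8 -> D3/D4 P8 similar
  -> R2 @ bar 4 tick 0 v(0, 2): C3/G3 P5 -> D3/D4 P8 similar
  -> R2 @ bar 4 tick 0 v(2, 3): G3/C4 P4 -> D4/D4 P1 similar
  -> R8 @ bar 4 tick 0 v(0, 2): penult P8 not 3rd/6th
  -> R8 @ bar 4 tick 0 v(0, 3): penult P8 not 3rd/6th
  -> R1 @ bar 5 tick 0 v(2, 3): D4/D4 P1 -> E4/E4 P1 similar
  -> R6 @ bar 5 tick 3 v(0, 2): closes on M3
  -> R6 @ bar 5 tick 3 v(0, 3): closes on M3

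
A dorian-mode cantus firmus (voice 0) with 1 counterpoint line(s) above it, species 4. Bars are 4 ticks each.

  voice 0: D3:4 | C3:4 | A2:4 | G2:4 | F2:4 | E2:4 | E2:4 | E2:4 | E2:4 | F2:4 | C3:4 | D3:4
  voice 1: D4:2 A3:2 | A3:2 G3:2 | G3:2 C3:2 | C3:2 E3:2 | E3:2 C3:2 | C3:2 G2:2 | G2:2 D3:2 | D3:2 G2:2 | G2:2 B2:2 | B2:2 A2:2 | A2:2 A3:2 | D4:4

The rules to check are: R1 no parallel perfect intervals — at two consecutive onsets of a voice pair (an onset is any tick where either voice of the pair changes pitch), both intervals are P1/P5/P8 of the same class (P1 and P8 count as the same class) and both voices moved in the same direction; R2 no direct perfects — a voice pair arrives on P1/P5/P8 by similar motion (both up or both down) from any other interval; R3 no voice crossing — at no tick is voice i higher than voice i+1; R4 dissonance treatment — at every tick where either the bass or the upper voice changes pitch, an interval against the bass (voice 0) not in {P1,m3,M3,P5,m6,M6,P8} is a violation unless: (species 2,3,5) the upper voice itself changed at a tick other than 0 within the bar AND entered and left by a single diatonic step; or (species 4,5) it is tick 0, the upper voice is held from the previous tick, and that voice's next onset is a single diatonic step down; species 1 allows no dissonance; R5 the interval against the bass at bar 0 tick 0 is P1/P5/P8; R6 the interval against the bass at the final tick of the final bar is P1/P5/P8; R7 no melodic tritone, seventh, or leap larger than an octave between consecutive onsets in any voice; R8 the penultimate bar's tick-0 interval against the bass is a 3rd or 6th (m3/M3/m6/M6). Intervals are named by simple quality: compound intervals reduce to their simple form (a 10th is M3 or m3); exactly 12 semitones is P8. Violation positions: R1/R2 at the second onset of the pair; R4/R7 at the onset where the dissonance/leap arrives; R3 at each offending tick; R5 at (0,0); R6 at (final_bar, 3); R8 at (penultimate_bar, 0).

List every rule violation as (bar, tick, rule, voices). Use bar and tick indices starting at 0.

(2, 0, R4, (0, 1))
(3, 0, R4, (0, 1))
(4, 0, R4, (0, 1))
(6, 2, R4, (0, 1))
(10, 0, R3, (0, 1))
(10, 1, R3, (0, 1))
(11, 0, R2, (0, 1))

bar 0: v0=D3 v1=D4 downbeat P8
bar 1: v0=C3 v1=A3 downbeat M6
bar 2: v0=A2 v1=G3 downbeat m7
bar 3: v0=G2 v1=C3 downbeat P4
bar 4: v0=F2 v1=E3 downbeat M7
bar 5: v0=E2 v1=C3 downbeat m6
bar 6: v0=E2 v1=G2 downbeat m3
bar 7: v0=E2 v1=D3 downbeat m7
bar 8: v0=E2 v1=G2 downbeat m3
bar 9: v0=F2 v1=B2 downbeat TT
bar 10: v0=C3 v1=A2 downbeat m3
bar 11: v0=D3 v1=D4 downbeat P8
  -> R4 @ bar 2 tick 0 v(0, 1): A2/G3 m7 untreated
  -> R4 @ bar 3 tick 0 v(0, 1): G2/C3 P4 untreated
  -> R4 @ bar 4 tick 0 v(0, 1): F2/E3 M7 untreated
  -> R4 @ bar 6 tick 2 v(0, 1): E2/D3 m7 untreated
  -> R3 @ bar 10 tick 0 v(0, 1): C3 above A2
  -> R3 @ bar 10 tick 1 v(0, 1): C3 above A2
  -> R2 @ bar 11 tick 0 v(0, 1): C3/A3 M6 -> D3/D4 P8 similar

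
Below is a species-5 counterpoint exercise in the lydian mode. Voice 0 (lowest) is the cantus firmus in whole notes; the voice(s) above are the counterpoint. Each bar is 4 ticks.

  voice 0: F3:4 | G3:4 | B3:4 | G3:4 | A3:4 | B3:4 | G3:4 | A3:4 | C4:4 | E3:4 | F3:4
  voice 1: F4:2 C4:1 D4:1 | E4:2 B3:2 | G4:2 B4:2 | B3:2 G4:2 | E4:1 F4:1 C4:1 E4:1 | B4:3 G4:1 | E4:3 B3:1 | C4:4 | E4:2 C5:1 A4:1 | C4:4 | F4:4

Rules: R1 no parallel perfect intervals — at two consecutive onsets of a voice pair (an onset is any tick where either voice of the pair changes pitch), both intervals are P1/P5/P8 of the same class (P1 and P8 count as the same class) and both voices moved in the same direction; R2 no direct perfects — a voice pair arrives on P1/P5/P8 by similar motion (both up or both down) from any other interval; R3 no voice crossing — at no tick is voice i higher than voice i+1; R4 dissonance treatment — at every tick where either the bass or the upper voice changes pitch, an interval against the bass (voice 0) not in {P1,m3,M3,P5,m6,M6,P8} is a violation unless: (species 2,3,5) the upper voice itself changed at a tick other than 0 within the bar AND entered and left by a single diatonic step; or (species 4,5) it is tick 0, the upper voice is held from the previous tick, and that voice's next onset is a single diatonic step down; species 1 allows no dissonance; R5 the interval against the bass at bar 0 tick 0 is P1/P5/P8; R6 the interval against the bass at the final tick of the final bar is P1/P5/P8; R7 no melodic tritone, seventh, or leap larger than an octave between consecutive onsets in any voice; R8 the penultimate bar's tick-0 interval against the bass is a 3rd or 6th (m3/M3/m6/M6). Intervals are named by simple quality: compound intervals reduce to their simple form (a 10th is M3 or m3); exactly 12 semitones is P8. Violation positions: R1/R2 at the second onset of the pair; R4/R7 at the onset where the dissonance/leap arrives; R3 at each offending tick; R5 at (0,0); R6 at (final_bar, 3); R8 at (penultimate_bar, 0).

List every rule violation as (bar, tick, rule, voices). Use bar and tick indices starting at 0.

bar 0: v0=F3 v1=F4 downbeat P8
bar 1: v0=G3 v1=E4 downbeat M6
bar 2: v0=B3 v1=G4 downbeat m6
bar 3: v0=G3 v1=B3 downbeat M3
bar 4: v0=A3 v1=E4 downbeat P5
bar 5: v0=B3 v1=B4 downbeat P8
bar 6: v0=G3 v1=E4 downbeat M6
bar 7: v0=A3 v1=C4 downbeat m3
bar 8: v0=C4 v1=E4 downbeat M3
bar 9: v0=E3 v1=C4 downbeat m6
bar 10: v0=F3 v1=F4 downbeat P8
  -> R2 @ bar 5 tick 0 v(0, 1): A3/E4 P5 -> B3/B4 P8 similar
  -> R2 @ bar 10 tick 0 v(0, 1): E3/C4 m6 -> F3/F4 P8 similar

(5, 0, R2, (0, 1))
(10, 0, R2, (0, 1))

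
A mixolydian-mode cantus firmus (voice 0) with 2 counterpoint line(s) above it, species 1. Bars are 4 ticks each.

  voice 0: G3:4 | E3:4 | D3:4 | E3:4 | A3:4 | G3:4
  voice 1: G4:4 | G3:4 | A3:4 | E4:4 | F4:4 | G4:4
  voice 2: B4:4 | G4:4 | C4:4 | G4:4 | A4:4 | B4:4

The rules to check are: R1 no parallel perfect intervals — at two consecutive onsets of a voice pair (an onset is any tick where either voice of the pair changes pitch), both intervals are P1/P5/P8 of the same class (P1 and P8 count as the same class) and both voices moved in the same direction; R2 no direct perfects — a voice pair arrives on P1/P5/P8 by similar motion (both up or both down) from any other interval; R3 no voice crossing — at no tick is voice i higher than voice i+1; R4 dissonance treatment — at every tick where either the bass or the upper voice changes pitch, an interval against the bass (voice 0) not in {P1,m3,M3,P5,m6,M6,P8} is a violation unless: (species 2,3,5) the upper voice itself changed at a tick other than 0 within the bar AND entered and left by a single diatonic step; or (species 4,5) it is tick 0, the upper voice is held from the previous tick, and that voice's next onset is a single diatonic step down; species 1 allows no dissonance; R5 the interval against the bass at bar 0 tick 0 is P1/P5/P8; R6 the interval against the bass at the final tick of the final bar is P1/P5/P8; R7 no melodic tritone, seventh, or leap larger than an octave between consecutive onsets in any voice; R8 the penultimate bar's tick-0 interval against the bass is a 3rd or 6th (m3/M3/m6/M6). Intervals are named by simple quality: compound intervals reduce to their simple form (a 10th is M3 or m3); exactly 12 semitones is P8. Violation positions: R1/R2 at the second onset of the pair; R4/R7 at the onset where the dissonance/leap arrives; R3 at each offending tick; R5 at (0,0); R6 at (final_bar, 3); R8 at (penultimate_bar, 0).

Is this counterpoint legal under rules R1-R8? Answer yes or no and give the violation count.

bar 0: v0=G3 v1=G4 v2=B4 (M3)
bar 1: v0=E3 v1=G3 v2=G4 (m3)
bar 2: v0=D3 v1=A3 v2=C4 (m7)
bar 3: v0=E3 v1=E4 v2=G4 (m3)
bar 4: v0=A3 v1=F4 v2=A4 (P8)
bar 5: v0=G3 v1=G4 v2=B4 (M3)
  R5 @ bar0.0: opens on M3
  R2 @ bar1.0: G4/B4 M3 -> G3/G4 P8 similar
  R4 @ bar2.0: D3/C4 m7 untreated
  R2 @ bar3.0: D3/A3 P5 -> E3/E4 P8 similar
  R2 @ bar4.0: E3/G4 m3 -> A3/A4 P8 similar
  R8 @ bar4.0: penult P8 not 3rd/6th
  R6 @ bar5.3: closes on M3

No (7 violations)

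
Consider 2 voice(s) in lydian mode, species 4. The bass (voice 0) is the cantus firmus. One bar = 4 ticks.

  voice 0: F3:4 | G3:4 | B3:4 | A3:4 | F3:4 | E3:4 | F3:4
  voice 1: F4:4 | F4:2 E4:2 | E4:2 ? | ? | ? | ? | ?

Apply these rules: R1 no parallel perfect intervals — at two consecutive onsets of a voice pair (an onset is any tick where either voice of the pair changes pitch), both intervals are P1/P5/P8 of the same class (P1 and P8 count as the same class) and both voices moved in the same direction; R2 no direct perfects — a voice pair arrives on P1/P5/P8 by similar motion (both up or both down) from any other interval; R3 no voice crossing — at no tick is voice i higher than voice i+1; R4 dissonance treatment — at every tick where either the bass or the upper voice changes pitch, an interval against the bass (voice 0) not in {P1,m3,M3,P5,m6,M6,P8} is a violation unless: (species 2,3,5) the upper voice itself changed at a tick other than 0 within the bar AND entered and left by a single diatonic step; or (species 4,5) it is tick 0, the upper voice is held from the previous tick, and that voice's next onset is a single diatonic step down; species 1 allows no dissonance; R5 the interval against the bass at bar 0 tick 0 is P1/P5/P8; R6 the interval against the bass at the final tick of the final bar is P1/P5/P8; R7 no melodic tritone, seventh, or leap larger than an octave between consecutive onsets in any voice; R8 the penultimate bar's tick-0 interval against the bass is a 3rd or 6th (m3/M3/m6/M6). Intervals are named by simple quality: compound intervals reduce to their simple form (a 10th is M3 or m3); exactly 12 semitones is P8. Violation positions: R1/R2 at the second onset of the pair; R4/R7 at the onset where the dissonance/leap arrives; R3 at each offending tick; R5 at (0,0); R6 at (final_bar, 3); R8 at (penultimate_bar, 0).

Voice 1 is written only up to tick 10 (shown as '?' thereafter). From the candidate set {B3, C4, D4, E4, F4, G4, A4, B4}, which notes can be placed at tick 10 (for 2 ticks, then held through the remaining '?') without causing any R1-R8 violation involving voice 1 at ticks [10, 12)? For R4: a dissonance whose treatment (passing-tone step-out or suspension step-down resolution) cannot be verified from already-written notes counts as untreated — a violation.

B3: legal
C4: violates R4
D4: legal
E4: legal
F4: violates R4
G4: legal
A4: violates R4
B4: legal

{B3, B4, D4, E4, G4}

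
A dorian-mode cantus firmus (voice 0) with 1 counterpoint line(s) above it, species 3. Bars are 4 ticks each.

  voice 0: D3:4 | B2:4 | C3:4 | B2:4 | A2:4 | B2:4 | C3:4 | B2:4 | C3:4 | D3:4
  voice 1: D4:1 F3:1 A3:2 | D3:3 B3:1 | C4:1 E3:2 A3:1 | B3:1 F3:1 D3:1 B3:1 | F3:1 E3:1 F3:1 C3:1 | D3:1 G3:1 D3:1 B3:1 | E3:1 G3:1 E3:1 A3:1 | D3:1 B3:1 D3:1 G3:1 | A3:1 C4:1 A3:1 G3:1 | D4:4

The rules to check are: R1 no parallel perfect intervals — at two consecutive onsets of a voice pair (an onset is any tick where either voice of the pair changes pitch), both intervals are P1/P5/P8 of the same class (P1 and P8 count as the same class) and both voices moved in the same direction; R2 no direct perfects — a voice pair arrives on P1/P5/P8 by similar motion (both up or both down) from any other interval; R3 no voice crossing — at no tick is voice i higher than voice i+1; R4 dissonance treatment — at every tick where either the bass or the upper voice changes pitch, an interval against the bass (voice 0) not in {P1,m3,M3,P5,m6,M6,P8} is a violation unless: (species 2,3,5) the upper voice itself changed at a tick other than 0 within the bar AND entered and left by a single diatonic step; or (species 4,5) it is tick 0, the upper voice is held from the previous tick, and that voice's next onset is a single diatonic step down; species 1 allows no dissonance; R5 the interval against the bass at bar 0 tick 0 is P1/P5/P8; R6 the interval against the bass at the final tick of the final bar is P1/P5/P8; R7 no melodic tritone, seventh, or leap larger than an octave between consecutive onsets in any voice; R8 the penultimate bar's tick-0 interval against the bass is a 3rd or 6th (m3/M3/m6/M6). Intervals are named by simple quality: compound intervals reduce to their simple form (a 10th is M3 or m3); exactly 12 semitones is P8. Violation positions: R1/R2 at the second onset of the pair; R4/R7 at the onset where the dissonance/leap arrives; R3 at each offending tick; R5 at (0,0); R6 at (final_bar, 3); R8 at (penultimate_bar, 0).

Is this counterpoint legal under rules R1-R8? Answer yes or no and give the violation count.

bar 0: v0=D3 v1=D4 (P8)
bar 1: v0=B2 v1=D3 (m3)
bar 2: v0=C3 v1=C4 (P8)
bar 3: v0=B2 v1=B3 (P8)
bar 4: v0=A2 v1=F3 (m6)
bar 5: v0=B2 v1=D3 (m3)
bar 6: v0=C3 v1=E3 (M3)
bar 7: v0=B2 v1=D3 (m3)
bar 8: v0=C3 v1=A3 (M6)
bar 9: v0=D3 v1=D4 (P8)
  R1 @ bar2.0: B2/B3 P8 -> C3/C4 P8 similar
  R4 @ bar3.1: B2/F3 TT untreated
  R7 @ bar3.1: B3->F3 leap 6st
  R7 @ bar4.0: B3->F3 leap 6st
  R2 @ bar9.0: C3/G3 P5 -> D3/D4 P8 similar

No (5 violations)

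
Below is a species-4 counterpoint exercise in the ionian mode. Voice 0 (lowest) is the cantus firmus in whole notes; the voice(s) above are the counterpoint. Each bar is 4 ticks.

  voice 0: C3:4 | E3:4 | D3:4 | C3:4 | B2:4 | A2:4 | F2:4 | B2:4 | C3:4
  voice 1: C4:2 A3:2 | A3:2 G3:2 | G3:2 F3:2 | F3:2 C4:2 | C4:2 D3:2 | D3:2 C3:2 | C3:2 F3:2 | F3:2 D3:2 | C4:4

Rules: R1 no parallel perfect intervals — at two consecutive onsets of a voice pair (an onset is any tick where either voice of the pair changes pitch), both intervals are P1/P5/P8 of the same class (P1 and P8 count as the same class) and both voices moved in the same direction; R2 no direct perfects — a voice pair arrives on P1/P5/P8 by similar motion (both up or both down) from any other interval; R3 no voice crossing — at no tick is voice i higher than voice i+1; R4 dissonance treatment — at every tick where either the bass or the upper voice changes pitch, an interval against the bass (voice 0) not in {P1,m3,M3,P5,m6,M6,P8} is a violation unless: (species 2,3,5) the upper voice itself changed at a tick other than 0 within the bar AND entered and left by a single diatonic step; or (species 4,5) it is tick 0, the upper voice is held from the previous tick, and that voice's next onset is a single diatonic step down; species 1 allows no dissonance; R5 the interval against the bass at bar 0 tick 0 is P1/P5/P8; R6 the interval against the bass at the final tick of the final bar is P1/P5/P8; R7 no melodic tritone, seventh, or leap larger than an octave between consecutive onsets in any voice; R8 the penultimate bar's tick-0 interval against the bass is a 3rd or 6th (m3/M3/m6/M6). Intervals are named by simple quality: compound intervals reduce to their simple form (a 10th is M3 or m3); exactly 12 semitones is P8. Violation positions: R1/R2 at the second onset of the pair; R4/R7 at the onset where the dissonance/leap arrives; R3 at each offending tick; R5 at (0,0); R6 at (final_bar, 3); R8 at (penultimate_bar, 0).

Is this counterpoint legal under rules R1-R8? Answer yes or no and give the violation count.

bar 0: v0=C3 v1=C4 (P8)
bar 1: v0=E3 v1=A3 (P4)
bar 2: v0=D3 v1=G3 (P4)
bar 3: v0=C3 v1=F3 (P4)
bar 4: v0=B2 v1=C4 (m2)
bar 5: v0=A2 v1=D3 (P4)
bar 6: v0=F2 v1=C3 (P5)
bar 7: v0=B2 v1=F3 (TT)
bar 8: v0=C3 v1=C4 (P8)
  R4 @ bar3.0: C3/F3 P4 untreated
  R4 @ bar4.0: B2/C4 m2 untreated
  R7 @ bar4.2: C4->D3 leap 10st
  R4 @ bar7.0: B2/F3 TT untreated
  R7 @ bar7.0: F2->B2 leap 6st
  R8 @ bar7.0: penult TT not 3rd/6th
  R2 @ bar8.0: B2/D3 m3 -> C3/C4 P8 similar
  R7 @ bar8.0: D3->C4 leap 10st

No (8 violations)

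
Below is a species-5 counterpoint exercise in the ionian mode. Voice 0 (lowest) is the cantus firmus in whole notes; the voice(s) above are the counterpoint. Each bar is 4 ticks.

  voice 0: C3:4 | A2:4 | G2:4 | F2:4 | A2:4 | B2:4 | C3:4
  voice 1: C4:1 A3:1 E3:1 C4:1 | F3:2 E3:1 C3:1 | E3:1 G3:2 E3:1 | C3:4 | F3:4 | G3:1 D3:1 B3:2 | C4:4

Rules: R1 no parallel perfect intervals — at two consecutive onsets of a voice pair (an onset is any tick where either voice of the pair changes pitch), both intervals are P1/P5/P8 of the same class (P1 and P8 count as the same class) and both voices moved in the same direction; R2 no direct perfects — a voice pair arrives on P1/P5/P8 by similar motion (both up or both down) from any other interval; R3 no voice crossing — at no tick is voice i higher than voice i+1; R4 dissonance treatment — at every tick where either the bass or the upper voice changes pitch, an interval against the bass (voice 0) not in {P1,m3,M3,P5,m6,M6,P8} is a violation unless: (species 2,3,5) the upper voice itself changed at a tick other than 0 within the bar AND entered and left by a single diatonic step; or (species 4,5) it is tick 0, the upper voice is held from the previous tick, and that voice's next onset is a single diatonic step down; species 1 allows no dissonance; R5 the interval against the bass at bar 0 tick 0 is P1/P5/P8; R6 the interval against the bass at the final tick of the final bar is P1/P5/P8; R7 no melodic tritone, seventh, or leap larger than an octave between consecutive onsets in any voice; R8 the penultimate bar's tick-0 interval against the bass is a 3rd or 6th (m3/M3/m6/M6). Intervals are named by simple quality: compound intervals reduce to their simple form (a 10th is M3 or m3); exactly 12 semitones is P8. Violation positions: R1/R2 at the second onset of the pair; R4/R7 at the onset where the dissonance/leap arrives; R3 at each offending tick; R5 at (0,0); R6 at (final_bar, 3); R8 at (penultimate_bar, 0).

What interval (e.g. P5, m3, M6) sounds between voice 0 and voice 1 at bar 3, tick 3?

P5

voice 0=F2 voice 1=C3 -> P5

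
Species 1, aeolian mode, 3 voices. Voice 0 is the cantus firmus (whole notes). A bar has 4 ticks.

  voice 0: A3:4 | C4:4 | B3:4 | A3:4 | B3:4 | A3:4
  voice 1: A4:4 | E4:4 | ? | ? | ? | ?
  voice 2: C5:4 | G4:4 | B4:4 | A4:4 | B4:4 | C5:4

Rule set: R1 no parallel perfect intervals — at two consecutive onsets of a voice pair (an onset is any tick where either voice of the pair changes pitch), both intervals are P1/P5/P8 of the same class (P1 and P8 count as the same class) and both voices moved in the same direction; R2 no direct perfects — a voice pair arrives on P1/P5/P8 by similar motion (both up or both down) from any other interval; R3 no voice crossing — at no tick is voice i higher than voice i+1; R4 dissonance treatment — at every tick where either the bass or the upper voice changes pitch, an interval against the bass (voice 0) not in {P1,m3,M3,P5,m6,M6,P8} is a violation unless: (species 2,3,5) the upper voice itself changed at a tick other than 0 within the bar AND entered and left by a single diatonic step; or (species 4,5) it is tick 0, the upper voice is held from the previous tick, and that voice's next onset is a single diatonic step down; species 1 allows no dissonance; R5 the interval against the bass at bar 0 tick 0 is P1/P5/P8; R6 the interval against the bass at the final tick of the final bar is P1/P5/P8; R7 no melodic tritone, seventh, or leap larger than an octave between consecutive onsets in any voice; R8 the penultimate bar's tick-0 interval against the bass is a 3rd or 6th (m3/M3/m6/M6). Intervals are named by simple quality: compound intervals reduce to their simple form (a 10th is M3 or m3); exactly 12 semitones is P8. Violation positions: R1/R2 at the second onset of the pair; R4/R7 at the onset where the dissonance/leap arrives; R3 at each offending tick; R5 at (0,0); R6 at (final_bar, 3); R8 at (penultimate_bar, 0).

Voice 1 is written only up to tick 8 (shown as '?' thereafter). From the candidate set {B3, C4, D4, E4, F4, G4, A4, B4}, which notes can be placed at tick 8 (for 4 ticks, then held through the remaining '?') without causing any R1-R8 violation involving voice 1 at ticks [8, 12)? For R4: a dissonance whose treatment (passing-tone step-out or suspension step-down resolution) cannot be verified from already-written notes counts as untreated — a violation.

{D4, G4}

B3: violates R2
C4: violates R4
D4: legal
E4: violates R4
F4: violates R4
G4: legal
A4: violates R4
B4: violates R2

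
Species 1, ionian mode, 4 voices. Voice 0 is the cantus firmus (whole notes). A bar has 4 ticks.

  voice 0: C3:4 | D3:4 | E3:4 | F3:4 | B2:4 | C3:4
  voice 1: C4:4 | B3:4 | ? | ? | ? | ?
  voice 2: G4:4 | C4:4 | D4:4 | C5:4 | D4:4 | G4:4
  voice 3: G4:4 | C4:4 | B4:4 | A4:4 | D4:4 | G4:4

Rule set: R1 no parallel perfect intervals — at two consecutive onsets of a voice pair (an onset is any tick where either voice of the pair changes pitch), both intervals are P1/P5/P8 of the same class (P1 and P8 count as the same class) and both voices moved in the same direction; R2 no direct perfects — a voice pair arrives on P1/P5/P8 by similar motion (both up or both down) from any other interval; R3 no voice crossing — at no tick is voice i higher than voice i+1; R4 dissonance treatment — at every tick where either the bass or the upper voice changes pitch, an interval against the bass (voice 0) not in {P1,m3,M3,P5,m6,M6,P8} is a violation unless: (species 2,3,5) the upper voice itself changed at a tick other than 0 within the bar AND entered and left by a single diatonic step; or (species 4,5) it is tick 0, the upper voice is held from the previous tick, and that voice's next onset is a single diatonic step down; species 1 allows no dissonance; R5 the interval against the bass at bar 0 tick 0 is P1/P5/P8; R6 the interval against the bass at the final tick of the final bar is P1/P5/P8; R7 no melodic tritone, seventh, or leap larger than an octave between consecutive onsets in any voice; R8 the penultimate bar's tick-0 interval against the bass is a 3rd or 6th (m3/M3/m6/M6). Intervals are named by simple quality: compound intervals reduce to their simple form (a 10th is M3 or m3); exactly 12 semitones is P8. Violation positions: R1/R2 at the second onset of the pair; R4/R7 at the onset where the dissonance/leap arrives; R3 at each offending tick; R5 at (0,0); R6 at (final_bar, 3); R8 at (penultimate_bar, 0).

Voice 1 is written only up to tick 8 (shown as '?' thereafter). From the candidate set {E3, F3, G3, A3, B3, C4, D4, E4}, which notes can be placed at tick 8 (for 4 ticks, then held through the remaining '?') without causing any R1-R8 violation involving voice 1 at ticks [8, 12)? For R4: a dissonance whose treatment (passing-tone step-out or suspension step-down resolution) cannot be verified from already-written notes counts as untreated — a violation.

E3: legal
F3: violates R4,R7
G3: legal
A3: violates R4
B3: legal
C4: legal
D4: violates R2,R4
E4: violates R2,R3

{B3, C4, E3, G3}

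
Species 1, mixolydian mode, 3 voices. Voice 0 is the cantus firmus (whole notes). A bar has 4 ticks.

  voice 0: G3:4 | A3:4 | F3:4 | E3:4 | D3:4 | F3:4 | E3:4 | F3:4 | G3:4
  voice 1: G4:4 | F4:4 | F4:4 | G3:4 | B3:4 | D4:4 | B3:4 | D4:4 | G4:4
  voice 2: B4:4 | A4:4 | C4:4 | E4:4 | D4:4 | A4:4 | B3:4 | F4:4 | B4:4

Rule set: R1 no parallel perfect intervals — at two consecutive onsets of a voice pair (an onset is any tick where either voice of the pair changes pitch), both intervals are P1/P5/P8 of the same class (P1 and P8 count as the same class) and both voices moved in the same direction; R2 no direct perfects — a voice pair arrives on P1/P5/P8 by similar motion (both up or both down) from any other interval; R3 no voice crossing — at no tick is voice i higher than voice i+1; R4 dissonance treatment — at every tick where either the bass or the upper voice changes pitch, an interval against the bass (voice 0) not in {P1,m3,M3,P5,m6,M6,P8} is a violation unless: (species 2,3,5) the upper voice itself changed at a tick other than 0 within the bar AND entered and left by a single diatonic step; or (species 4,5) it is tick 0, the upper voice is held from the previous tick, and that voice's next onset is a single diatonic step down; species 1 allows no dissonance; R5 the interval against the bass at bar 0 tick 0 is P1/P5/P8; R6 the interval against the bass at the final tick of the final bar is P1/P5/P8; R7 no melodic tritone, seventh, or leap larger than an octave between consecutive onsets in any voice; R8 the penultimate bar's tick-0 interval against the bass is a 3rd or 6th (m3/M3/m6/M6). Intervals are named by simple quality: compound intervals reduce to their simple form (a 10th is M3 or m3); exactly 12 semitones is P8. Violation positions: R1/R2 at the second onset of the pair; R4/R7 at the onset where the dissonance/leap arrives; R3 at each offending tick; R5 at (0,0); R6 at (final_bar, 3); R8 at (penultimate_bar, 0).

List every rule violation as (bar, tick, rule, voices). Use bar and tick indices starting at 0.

bar 0: v0=G3 v1=G4 v2=B4 downbeat M3
bar 1: v0=A3 v1=F4 v2=A4 downbeat P8
bar 2: v0=F3 v1=F4 v2=C4 downbeat P5
bar 3: v0=E3 v1=G3 v2=E4 downbeat P8
bar 4: v0=D3 v1=B3 v2=D4 downbeat P8
bar 5: v0=F3 v1=D4 v2=A4 downbeat M3
bar 6: v0=E3 v1=B3 v2=B3 downbeat P5
bar 7: v0=F3 v1=D4 v2=F4 downbeat P8
bar 8: v0=G3 v1=G4 v2=B4 downbeat M3
  -> R5 @ bar 0 tick 0 v(0, 2): opens on M3
  -> R2 @ bar 2 tick 0 v(0, 2): A3/A4 P8 -> F3/C4 P5 similar
  -> R3 @ bar 2 tick 0 v(1, 2): F4 above C4
  -> R3 @ bar 2 tick 1 v(1, 2): F4 above C4
  -> R3 @ bar 2 tick 2 v(1, 2): F4 above C4
  -> R3 @ bar 2 tick 3 v(1, 2): F4 above C4
  -> R7 @ bar 3 tick 0 v(1,): F4->G3 leap 10st
  -> R1 @ bar 4 tick 0 v(0, 2): E3/E4 P8 -> D3/D4 P8 similar
  -> R2 @ bar 5 tick 0 v(1, 2): B3/D4 m3 -> D4/A4 P5 similar
  -> R2 @ bar 6 tick 0 v(0, 1): F3/D4 M6 -> E3/B3 P5 similar
  -> R2 @ bar 6 tick 0 v(0, 2): F3/A4 M3 -> E3/B3 P5 similar
  -> R2 @ bar 6 tick 0 v(1, 2): D4/A4 P5 -> B3/B3 P1 similar
  -> R7 @ bar 6 tick 0 v(2,): A4->B3 leap 10st
  -> R2 @ bar 7 tick 0 v(0, 2): E3/B3 P5 -> F3/F4 P8 similar
  -> R7 @ bar 7 tick 0 v(2,): B3->F4 leap 6st
  -> R8 @ bar 7 tick 0 v(0, 2): penult P8 not 3rd/6th
  -> R2 @ bar 8 tick 0 v(0, 1): F3/D4 M6 -> G3/G4 P8 similar
  -> R7 @ bar 8 tick 0 v(2,): F4->B4 leap 6st
  -> R6 @ bar 8 tick 3 v(0, 2): closes on M3

(0, 0, R5, (0, 2))
(2, 0, R2, (0, 2))
(2, 0, R3, (1, 2))
(2, 1, R3, (1, 2))
(2, 2, R3, (1, 2))
(2, 3, R3, (1, 2))
(3, 0, R7, (1,))
(4, 0, R1, (0, 2))
(5, 0, R2, (1, 2))
(6, 0, R2, (0, 1))
(6, 0, R2, (0, 2))
(6, 0, R2, (1, 2))
(6, 0, R7, (2,))
(7, 0, R2, (0, 2))
(7, 0, R7, (2,))
(7, 0, R8, (0, 2))
(8, 0, R2, (0, 1))
(8, 0, R7, (2,))
(8, 3, R6, (0, 2))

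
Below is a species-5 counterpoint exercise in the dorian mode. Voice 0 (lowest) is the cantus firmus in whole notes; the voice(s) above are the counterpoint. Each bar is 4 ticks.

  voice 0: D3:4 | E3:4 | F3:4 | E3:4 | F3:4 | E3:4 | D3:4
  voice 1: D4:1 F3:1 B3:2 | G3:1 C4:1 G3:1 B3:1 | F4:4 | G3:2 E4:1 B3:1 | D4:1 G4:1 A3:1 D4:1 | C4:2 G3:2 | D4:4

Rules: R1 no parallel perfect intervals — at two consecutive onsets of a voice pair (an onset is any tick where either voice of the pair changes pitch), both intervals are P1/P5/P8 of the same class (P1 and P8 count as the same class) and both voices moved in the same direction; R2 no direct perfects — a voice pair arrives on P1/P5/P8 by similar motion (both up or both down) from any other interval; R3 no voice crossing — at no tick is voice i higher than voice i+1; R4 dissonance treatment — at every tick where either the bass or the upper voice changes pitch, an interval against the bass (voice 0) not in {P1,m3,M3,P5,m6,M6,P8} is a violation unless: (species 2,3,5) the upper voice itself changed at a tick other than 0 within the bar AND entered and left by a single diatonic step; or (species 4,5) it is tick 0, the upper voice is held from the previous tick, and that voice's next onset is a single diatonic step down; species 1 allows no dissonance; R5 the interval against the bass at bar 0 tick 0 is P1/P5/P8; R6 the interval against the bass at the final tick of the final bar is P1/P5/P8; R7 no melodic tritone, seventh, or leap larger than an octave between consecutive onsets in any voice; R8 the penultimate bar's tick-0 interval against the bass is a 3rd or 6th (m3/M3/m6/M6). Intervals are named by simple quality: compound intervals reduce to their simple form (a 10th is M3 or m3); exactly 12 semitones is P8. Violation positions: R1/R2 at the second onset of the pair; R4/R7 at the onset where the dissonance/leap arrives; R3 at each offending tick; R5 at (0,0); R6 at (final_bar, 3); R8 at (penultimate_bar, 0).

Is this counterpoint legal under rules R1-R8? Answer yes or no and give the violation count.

No (6 violations)

bar 0: v0=D3 v1=D4 (P8)
bar 1: v0=E3 v1=G3 (m3)
bar 2: v0=F3 v1=F4 (P8)
bar 3: v0=E3 v1=G3 (m3)
bar 4: v0=F3 v1=D4 (M6)
bar 5: v0=E3 v1=C4 (m6)
bar 6: v0=D3 v1=D4 (P8)
  R7 @ bar0.2: F3->B3 leap 6st
  R2 @ bar2.0: E3/B3 P5 -> F3/F4 P8 similar
  R7 @ bar2.0: B3->F4 leap 6st
  R7 @ bar3.0: F4->G3 leap 10st
  R4 @ bar4.1: F3/G4 M2 untreated
  R7 @ bar4.2: G4->A3 leap 10st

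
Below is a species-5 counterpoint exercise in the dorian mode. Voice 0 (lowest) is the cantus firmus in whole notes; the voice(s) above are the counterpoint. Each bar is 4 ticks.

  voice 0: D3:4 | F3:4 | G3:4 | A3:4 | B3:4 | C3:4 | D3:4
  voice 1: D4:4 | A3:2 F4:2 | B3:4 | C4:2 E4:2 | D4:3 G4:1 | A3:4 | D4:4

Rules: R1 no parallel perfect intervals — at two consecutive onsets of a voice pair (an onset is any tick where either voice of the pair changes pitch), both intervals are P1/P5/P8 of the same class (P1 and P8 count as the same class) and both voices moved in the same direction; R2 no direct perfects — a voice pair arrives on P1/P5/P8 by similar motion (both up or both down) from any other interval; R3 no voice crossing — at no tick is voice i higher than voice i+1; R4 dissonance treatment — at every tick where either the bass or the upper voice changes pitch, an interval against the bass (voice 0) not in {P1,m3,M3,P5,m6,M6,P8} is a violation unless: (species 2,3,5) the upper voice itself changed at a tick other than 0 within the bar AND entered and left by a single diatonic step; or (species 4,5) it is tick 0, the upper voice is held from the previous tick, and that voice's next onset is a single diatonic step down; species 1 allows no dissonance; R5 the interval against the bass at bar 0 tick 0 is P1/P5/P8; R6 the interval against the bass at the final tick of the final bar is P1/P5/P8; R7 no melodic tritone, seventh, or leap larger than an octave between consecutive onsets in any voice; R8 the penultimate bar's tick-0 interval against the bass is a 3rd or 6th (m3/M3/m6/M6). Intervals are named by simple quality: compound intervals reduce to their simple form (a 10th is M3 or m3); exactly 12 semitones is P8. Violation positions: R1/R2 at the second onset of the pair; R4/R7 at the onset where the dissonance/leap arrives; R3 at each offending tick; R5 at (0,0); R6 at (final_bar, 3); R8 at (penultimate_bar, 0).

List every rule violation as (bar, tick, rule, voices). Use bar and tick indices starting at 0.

bar 0: v0=D3 v1=D4 downbeat P8
bar 1: v0=F3 v1=A3 downbeat M3
bar 2: v0=G3 v1=B3 downbeat M3
bar 3: v0=A3 v1=C4 downbeat m3
bar 4: v0=B3 v1=D4 downbeat m3
bar 5: v0=C3 v1=A3 downbeat M6
bar 6: v0=D3 v1=D4 downbeat P8
  -> R7 @ bar 2 tick 0 v(1,): F4->B3 leap 6st
  -> R7 @ bar 5 tick 0 v(0,): B3->C3 leap 11st
  -> R7 @ bar 5 tick 0 v(1,): G4->A3 leap 10st
  -> R2 @ bar 6 tick 0 v(0, 1): C3/A3 M6 -> D3/D4 P8 similar

(2, 0, R7, (1,))
(5, 0, R7, (0,))
(5, 0, R7, (1,))
(6, 0, R2, (0, 1))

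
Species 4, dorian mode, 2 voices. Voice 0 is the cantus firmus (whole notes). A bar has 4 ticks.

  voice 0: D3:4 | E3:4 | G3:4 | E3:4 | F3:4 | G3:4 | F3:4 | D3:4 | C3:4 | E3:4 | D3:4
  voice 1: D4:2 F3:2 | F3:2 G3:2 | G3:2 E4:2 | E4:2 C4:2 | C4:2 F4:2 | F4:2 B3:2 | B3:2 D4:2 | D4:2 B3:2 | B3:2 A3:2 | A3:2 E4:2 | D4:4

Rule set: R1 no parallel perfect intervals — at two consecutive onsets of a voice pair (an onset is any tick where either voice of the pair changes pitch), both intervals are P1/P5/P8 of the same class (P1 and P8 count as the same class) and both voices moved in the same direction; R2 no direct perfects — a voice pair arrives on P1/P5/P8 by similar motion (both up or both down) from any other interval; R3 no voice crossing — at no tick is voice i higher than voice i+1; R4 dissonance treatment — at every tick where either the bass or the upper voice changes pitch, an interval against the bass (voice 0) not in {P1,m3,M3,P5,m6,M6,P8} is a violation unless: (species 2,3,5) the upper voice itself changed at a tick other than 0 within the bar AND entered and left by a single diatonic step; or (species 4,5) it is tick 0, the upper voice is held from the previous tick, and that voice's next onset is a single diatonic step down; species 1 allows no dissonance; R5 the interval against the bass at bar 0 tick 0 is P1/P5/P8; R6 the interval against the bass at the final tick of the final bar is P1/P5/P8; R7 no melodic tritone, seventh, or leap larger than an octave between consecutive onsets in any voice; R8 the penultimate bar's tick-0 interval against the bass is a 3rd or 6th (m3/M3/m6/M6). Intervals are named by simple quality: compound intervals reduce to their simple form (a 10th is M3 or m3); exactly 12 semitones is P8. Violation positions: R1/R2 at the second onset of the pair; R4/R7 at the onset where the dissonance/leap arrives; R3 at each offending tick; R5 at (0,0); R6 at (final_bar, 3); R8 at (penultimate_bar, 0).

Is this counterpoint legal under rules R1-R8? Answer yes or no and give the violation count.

No (7 violations)

bar 0: v0=D3 v1=D4 (P8)
bar 1: v0=E3 v1=F3 (m2)
bar 2: v0=G3 v1=G3 (P1)
bar 3: v0=E3 v1=E4 (P8)
bar 4: v0=F3 v1=C4 (P5)
bar 5: v0=G3 v1=F4 (m7)
bar 6: v0=F3 v1=B3 (TT)
bar 7: v0=D3 v1=D4 (P8)
bar 8: v0=C3 v1=B3 (M7)
bar 9: v0=E3 v1=A3 (P4)
bar 10: v0=D3 v1=D4 (P8)
  R4 @ bar1.0: E3/F3 m2 untreated
  R4 @ bar5.0: G3/F4 m7 untreated
  R7 @ bar5.2: F4->B3 leap 6st
  R4 @ bar6.0: F3/B3 TT untreated
  R4 @ bar9.0: E3/A3 P4 untreated
  R8 @ bar9.0: penult P4 not 3rd/6th
  R1 @ bar10.0: E3/E4 P8 -> D3/D4 P8 similar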